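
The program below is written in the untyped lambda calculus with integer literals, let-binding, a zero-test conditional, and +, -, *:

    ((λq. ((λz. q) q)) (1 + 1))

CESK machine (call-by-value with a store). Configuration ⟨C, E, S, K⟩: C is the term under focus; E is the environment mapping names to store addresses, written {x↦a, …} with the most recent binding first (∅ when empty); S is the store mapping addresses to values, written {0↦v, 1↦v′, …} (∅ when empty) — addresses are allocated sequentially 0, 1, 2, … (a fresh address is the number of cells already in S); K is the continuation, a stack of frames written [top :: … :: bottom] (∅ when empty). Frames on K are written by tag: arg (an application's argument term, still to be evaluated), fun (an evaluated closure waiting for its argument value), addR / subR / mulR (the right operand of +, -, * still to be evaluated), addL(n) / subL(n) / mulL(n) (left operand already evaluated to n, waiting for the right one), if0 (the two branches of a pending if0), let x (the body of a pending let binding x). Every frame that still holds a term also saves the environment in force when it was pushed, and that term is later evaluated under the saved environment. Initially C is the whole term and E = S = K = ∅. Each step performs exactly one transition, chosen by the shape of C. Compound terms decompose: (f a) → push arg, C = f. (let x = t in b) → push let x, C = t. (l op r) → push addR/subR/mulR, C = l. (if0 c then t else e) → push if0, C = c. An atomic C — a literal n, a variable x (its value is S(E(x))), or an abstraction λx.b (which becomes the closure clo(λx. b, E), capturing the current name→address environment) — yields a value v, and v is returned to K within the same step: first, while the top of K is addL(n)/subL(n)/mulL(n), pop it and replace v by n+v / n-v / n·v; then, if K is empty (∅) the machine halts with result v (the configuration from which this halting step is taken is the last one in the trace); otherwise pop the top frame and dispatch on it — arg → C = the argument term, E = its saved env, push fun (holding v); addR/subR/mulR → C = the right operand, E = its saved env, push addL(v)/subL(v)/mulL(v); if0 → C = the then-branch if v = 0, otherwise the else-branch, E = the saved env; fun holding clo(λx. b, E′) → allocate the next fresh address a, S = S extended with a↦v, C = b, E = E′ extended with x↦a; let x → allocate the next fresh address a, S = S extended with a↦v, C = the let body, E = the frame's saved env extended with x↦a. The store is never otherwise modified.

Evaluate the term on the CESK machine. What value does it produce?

Answer: 2

Derivation:
0. [C=((λq. ((λz. q) q)) (1 + 1)) | E=∅ | S=∅ | K=∅]
1. [C=(λq. ((λz. q) q)) | E=∅ | S=∅ | K=[arg]]
2. [C=(1 + 1) | E=∅ | S=∅ | K=[fun]]
3. [C=1 | E=∅ | S=∅ | K=[addR :: fun]]
4. [C=1 | E=∅ | S=∅ | K=[addL(1) :: fun]]
5. [C=((λz. q) q) | E={q↦0} | S={0↦2} | K=∅]
6. [C=(λz. q) | E={q↦0} | S={0↦2} | K=[arg]]
7. [C=q | E={q↦0} | S={0↦2} | K=[fun]]
8. [C=q | E={z↦1, q↦0} | S={0↦2, 1↦2} | K=∅]
→ final value 2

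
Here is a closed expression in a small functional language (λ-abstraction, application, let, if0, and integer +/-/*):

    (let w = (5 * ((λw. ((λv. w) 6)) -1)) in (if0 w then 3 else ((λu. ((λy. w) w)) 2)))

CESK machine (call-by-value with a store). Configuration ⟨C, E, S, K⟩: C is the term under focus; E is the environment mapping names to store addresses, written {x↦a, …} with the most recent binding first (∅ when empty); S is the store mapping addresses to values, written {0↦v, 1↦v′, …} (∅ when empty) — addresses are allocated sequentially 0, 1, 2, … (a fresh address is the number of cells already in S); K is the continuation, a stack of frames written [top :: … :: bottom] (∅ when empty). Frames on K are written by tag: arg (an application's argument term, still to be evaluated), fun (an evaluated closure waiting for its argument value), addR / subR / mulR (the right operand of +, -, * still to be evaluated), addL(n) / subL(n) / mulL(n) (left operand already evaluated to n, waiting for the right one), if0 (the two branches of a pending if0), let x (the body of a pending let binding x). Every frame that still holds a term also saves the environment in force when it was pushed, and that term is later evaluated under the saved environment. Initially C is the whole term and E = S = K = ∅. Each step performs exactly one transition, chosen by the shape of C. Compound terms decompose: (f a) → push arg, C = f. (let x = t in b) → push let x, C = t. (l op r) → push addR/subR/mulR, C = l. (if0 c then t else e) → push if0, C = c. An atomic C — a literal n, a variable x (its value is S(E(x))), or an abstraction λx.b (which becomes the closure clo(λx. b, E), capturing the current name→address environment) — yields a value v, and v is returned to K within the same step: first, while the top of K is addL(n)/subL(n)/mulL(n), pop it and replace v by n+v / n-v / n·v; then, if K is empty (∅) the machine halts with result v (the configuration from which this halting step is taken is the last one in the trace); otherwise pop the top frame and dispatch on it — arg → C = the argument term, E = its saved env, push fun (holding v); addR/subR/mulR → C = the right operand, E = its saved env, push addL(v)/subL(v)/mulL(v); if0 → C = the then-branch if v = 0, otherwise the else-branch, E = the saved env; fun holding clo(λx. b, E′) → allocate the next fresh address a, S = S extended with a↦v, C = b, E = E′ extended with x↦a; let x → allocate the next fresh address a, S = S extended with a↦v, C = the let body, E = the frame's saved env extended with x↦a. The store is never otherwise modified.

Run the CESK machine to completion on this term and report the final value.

t=0: ⟨C=(let w = (5 * ((λw. ((λv. w) 6)) -1)) in (if0 w then 3 else ((λu. ((λy. w) w)) 2))); E=∅; S=∅; K=∅⟩
t=1: ⟨C=(5 * ((λw. ((λv. w) 6)) -1)); E=∅; S=∅; K=[let w]⟩
t=2: ⟨C=5; E=∅; S=∅; K=[mulR :: let w]⟩
t=3: ⟨C=((λw. ((λv. w) 6)) -1); E=∅; S=∅; K=[mulL(5) :: let w]⟩
t=4: ⟨C=(λw. ((λv. w) 6)); E=∅; S=∅; K=[arg :: mulL(5) :: let w]⟩
t=5: ⟨C=-1; E=∅; S=∅; K=[fun :: mulL(5) :: let w]⟩
t=6: ⟨C=((λv. w) 6); E={w↦0}; S={0↦-1}; K=[mulL(5) :: let w]⟩
t=7: ⟨C=(λv. w); E={w↦0}; S={0↦-1}; K=[arg :: mulL(5) :: let w]⟩
t=8: ⟨C=6; E={w↦0}; S={0↦-1}; K=[fun :: mulL(5) :: let w]⟩
t=9: ⟨C=w; E={v↦1, w↦0}; S={0↦-1, 1↦6}; K=[mulL(5) :: let w]⟩
t=10: ⟨C=(if0 w then 3 else ((λu. ((λy. w) w)) 2)); E={w↦2}; S={0↦-1, 1↦6, 2↦-5}; K=∅⟩
t=11: ⟨C=w; E={w↦2}; S={0↦-1, 1↦6, 2↦-5}; K=[if0]⟩
t=12: ⟨C=((λu. ((λy. w) w)) 2); E={w↦2}; S={0↦-1, 1↦6, 2↦-5}; K=∅⟩
t=13: ⟨C=(λu. ((λy. w) w)); E={w↦2}; S={0↦-1, 1↦6, 2↦-5}; K=[arg]⟩
t=14: ⟨C=2; E={w↦2}; S={0↦-1, 1↦6, 2↦-5}; K=[fun]⟩
t=15: ⟨C=((λy. w) w); E={u↦3, w↦2}; S={0↦-1, 1↦6, 2↦-5, 3↦2}; K=∅⟩
t=16: ⟨C=(λy. w); E={u↦3, w↦2}; S={0↦-1, 1↦6, 2↦-5, 3↦2}; K=[arg]⟩
t=17: ⟨C=w; E={u↦3, w↦2}; S={0↦-1, 1↦6, 2↦-5, 3↦2}; K=[fun]⟩
t=18: ⟨C=w; E={y↦4, u↦3, w↦2}; S={0↦-1, 1↦6, 2↦-5, 3↦2, 4↦-5}; K=∅⟩
→ final value -5

Answer: -5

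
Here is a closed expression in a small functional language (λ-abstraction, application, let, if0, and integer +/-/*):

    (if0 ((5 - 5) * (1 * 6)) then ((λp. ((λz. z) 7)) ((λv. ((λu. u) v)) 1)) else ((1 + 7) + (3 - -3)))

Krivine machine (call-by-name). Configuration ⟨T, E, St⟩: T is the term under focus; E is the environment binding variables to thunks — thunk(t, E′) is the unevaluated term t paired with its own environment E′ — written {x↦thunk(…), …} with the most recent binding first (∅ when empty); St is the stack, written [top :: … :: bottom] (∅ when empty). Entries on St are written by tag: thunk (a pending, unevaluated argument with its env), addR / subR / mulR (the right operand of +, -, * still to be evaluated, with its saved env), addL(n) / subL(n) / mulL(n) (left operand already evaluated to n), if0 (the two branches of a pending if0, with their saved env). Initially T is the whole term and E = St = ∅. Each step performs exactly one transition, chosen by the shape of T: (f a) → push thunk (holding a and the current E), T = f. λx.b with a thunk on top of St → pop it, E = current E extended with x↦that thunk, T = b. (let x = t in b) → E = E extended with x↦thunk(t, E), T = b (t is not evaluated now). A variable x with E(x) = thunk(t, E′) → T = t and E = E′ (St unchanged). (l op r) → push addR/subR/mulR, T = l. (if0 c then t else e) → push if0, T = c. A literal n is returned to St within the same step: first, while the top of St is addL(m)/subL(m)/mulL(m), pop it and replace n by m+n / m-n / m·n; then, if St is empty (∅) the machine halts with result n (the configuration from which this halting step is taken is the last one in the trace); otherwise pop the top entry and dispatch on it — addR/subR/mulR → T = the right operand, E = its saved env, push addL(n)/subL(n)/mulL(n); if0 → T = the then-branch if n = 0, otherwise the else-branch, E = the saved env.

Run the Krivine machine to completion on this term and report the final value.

Answer: 7

Machine steps:
step 0: <T=(if0 ((5 - 5) * (1 * 6)) then ((λp. ((λz. z) 7)) ((λv. ((λu. u) v)) 1)) else ((1 + 7) + (3 - -3))), E=∅, St=∅>
step 1: <T=((5 - 5) * (1 * 6)), E=∅, St=[if0]>
step 2: <T=(5 - 5), E=∅, St=[mulR :: if0]>
step 3: <T=5, E=∅, St=[subR :: mulR :: if0]>
step 4: <T=5, E=∅, St=[subL(5) :: mulR :: if0]>
step 5: <T=(1 * 6), E=∅, St=[mulL(0) :: if0]>
step 6: <T=1, E=∅, St=[mulR :: mulL(0) :: if0]>
step 7: <T=6, E=∅, St=[mulL(1) :: mulL(0) :: if0]>
step 8: <T=((λp. ((λz. z) 7)) ((λv. ((λu. u) v)) 1)), E=∅, St=∅>
step 9: <T=(λp. ((λz. z) 7)), E=∅, St=[thunk]>
step 10: <T=((λz. z) 7), E={p↦thunk(((λv. ((λu. u) v)) 1), ∅)}, St=∅>
step 11: <T=(λz. z), E={p↦thunk(((λv. ((λu. u) v)) 1), ∅)}, St=[thunk]>
step 12: <T=z, E={z↦thunk(7, {p↦thunk(((λv. ((λu. u) v)) 1), ∅)}), p↦thunk(((λv. ((λu. u) v)) 1), ∅)}, St=∅>
step 13: <T=7, E={p↦thunk(((λv. ((λu. u) v)) 1), ∅)}, St=∅>
→ final value 7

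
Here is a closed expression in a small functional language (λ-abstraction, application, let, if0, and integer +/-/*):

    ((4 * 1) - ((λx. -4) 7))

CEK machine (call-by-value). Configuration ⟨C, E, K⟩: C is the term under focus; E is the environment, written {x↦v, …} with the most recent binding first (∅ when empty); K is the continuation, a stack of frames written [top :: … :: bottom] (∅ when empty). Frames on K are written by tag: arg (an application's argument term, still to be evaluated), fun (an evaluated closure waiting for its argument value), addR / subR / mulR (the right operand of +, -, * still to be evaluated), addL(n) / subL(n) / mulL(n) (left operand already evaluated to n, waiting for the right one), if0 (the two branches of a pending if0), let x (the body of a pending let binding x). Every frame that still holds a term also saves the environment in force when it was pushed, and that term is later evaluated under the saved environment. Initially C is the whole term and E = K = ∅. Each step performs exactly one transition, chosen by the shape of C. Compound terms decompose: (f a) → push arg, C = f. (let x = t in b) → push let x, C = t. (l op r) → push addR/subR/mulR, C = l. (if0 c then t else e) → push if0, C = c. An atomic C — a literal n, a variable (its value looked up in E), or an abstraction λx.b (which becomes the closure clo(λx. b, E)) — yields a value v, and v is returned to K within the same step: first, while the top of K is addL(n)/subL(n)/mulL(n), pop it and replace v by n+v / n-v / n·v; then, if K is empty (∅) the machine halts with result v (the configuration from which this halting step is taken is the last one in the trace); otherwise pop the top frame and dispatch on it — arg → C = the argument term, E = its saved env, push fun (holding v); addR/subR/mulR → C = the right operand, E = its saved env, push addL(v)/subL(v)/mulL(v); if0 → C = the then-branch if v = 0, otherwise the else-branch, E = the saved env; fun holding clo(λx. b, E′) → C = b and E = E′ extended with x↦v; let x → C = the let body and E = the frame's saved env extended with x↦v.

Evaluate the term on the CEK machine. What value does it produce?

t=0: [C=((4 * 1) - ((λx. -4) 7)) | E=∅ | K=∅]
t=1: [C=(4 * 1) | E=∅ | K=[subR]]
t=2: [C=4 | E=∅ | K=[mulR :: subR]]
t=3: [C=1 | E=∅ | K=[mulL(4) :: subR]]
t=4: [C=((λx. -4) 7) | E=∅ | K=[subL(4)]]
t=5: [C=(λx. -4) | E=∅ | K=[arg :: subL(4)]]
t=6: [C=7 | E=∅ | K=[fun :: subL(4)]]
t=7: [C=-4 | E={x↦7} | K=[subL(4)]]
→ final value 8

Answer: 8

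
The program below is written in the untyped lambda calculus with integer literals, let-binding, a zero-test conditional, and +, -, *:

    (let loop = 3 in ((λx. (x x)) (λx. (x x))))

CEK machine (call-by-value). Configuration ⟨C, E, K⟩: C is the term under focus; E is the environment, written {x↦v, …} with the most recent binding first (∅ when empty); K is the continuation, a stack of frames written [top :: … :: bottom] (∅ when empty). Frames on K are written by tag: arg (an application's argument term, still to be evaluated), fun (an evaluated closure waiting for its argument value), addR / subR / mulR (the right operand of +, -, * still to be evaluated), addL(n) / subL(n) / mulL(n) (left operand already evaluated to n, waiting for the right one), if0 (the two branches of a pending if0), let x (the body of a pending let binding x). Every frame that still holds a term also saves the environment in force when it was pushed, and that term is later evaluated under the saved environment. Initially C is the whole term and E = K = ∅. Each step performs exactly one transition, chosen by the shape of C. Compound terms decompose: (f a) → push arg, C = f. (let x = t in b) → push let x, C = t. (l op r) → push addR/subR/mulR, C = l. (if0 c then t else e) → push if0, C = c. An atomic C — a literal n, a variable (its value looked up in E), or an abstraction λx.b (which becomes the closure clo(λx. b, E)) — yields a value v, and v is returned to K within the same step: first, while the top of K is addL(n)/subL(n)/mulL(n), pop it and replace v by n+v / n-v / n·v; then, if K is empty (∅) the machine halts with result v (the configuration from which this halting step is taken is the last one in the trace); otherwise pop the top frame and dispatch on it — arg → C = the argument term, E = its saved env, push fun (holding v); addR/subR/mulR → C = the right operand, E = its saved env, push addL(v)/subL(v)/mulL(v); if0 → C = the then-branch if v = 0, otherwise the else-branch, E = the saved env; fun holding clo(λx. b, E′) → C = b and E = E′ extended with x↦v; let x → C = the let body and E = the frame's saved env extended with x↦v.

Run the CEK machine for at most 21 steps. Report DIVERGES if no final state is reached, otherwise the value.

Answer: DIVERGES (no final state within 21 steps)

Execution trace:
step 0: <C=(let loop = 3 in ((λx. (x x)) (λx. (x x)))), E=∅, K=∅>
step 1: <C=3, E=∅, K=[let loop]>
step 2: <C=((λx. (x x)) (λx. (x x))), E={loop↦3}, K=∅>
step 3: <C=(λx. (x x)), E={loop↦3}, K=[arg]>
step 4: <C=(λx. (x x)), E={loop↦3}, K=[fun]>
step 5: <C=(x x), E={x↦clo(λx. (x x), {loop↦3}), loop↦3}, K=∅>
step 6: <C=x, E={x↦clo(λx. (x x), {loop↦3}), loop↦3}, K=[arg]>
step 7: <C=x, E={x↦clo(λx. (x x), {loop↦3}), loop↦3}, K=[fun]>
… configuration repeats with period 3 (steps 5–7 recur indefinitely) …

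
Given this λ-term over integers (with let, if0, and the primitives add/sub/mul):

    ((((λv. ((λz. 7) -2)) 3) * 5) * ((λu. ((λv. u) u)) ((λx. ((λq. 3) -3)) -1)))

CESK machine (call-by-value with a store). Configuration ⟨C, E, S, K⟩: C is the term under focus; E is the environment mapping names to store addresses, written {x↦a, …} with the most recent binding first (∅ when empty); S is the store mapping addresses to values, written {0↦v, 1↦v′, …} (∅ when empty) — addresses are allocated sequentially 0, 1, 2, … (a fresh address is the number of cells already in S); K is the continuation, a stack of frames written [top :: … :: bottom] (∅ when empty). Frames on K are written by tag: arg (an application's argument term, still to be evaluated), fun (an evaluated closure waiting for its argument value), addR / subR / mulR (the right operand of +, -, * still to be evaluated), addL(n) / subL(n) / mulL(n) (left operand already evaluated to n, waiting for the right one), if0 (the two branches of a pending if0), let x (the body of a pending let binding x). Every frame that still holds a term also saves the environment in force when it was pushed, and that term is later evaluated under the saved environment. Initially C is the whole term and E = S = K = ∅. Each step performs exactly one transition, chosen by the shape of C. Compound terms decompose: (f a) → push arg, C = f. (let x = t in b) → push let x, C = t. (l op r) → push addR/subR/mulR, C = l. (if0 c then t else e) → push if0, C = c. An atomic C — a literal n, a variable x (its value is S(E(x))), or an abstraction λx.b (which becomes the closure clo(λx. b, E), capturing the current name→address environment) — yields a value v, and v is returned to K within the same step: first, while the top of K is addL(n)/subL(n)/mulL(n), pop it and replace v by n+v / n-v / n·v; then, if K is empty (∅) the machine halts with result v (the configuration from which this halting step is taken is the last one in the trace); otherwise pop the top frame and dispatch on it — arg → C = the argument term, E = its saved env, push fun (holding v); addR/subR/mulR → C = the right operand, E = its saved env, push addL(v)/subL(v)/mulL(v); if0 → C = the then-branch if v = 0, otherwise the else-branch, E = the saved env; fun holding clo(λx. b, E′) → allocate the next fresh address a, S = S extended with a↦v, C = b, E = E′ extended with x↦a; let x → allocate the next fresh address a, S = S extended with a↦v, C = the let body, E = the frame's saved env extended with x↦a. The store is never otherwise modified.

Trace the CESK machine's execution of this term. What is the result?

step 0: ⟨C=((((λv. ((λz. 7) -2)) 3) * 5) * ((λu. ((λv. u) u)) ((λx. ((λq. 3) -3)) -1))); E=∅; S=∅; K=∅⟩
step 1: ⟨C=(((λv. ((λz. 7) -2)) 3) * 5); E=∅; S=∅; K=[mulR]⟩
step 2: ⟨C=((λv. ((λz. 7) -2)) 3); E=∅; S=∅; K=[mulR :: mulR]⟩
step 3: ⟨C=(λv. ((λz. 7) -2)); E=∅; S=∅; K=[arg :: mulR :: mulR]⟩
step 4: ⟨C=3; E=∅; S=∅; K=[fun :: mulR :: mulR]⟩
step 5: ⟨C=((λz. 7) -2); E={v↦0}; S={0↦3}; K=[mulR :: mulR]⟩
step 6: ⟨C=(λz. 7); E={v↦0}; S={0↦3}; K=[arg :: mulR :: mulR]⟩
step 7: ⟨C=-2; E={v↦0}; S={0↦3}; K=[fun :: mulR :: mulR]⟩
step 8: ⟨C=7; E={z↦1, v↦0}; S={0↦3, 1↦-2}; K=[mulR :: mulR]⟩
step 9: ⟨C=5; E=∅; S={0↦3, 1↦-2}; K=[mulL(7) :: mulR]⟩
step 10: ⟨C=((λu. ((λv. u) u)) ((λx. ((λq. 3) -3)) -1)); E=∅; S={0↦3, 1↦-2}; K=[mulL(35)]⟩
step 11: ⟨C=(λu. ((λv. u) u)); E=∅; S={0↦3, 1↦-2}; K=[arg :: mulL(35)]⟩
step 12: ⟨C=((λx. ((λq. 3) -3)) -1); E=∅; S={0↦3, 1↦-2}; K=[fun :: mulL(35)]⟩
step 13: ⟨C=(λx. ((λq. 3) -3)); E=∅; S={0↦3, 1↦-2}; K=[arg :: fun :: mulL(35)]⟩
step 14: ⟨C=-1; E=∅; S={0↦3, 1↦-2}; K=[fun :: fun :: mulL(35)]⟩
step 15: ⟨C=((λq. 3) -3); E={x↦2}; S={0↦3, 1↦-2, 2↦-1}; K=[fun :: mulL(35)]⟩
step 16: ⟨C=(λq. 3); E={x↦2}; S={0↦3, 1↦-2, 2↦-1}; K=[arg :: fun :: mulL(35)]⟩
step 17: ⟨C=-3; E={x↦2}; S={0↦3, 1↦-2, 2↦-1}; K=[fun :: fun :: mulL(35)]⟩
step 18: ⟨C=3; E={q↦3, x↦2}; S={0↦3, 1↦-2, 2↦-1, 3↦-3}; K=[fun :: mulL(35)]⟩
step 19: ⟨C=((λv. u) u); E={u↦4}; S={0↦3, 1↦-2, 2↦-1, 3↦-3, 4↦3}; K=[mulL(35)]⟩
step 20: ⟨C=(λv. u); E={u↦4}; S={0↦3, 1↦-2, 2↦-1, 3↦-3, 4↦3}; K=[arg :: mulL(35)]⟩
step 21: ⟨C=u; E={u↦4}; S={0↦3, 1↦-2, 2↦-1, 3↦-3, 4↦3}; K=[fun :: mulL(35)]⟩
step 22: ⟨C=u; E={v↦5, u↦4}; S={0↦3, 1↦-2, 2↦-1, 3↦-3, 4↦3, 5↦3}; K=[mulL(35)]⟩
→ final value 105

Answer: 105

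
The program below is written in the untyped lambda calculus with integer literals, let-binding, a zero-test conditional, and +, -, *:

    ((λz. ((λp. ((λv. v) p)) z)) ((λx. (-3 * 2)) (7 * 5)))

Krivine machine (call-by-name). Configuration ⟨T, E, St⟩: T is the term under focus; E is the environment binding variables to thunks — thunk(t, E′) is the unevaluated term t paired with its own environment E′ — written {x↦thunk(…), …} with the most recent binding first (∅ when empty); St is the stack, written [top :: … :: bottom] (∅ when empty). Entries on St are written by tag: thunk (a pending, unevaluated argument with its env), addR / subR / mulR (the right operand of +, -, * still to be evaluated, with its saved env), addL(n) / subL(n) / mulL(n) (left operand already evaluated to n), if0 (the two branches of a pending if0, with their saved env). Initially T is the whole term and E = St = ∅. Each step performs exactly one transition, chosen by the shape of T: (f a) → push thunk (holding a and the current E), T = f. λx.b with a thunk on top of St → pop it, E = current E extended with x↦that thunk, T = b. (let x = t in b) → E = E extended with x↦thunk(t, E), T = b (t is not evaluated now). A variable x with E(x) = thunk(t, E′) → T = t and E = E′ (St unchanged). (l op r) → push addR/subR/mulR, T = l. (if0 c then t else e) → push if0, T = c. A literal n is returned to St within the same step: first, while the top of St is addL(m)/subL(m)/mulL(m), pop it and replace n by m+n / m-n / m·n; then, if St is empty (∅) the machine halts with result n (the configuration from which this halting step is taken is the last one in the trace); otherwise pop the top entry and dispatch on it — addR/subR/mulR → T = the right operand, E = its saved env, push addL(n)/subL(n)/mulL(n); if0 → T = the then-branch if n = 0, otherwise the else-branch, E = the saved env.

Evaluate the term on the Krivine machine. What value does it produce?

Answer: -6

Derivation:
[0] ⟨T=((λz. ((λp. ((λv. v) p)) z)) ((λx. (-3 * 2)) (7 * 5))); E=∅; St=∅⟩
[1] ⟨T=(λz. ((λp. ((λv. v) p)) z)); E=∅; St=[thunk]⟩
[2] ⟨T=((λp. ((λv. v) p)) z); E={z↦thunk(((λx. (-3 * 2)) (7 * 5)), ∅)}; St=∅⟩
[3] ⟨T=(λp. ((λv. v) p)); E={z↦thunk(((λx. (-3 * 2)) (7 * 5)), ∅)}; St=[thunk]⟩
[4] ⟨T=((λv. v) p); E={p↦thunk(z, {z↦thunk(((λx. (-3 * 2)) (7 * 5)), ∅)}), z↦thunk(((λx. (-3 * 2)) (7 * 5)), ∅)}; St=∅⟩
[5] ⟨T=(λv. v); E={p↦thunk(z, {z↦thunk(((λx. (-3 * 2)) (7 * 5)), ∅)}), z↦thunk(((λx. (-3 * 2)) (7 * 5)), ∅)}; St=[thunk]⟩
[6] ⟨T=v; E={v↦thunk(p, {p↦thunk(z, {z↦thunk(((λx. (-3 * 2)) (7 * 5)), ∅)}), z↦thunk(((λx. (-3 * 2)) (7 * 5)), ∅)}), p↦thunk(z, {z↦thunk(((λx. (-3 * 2)) (7 * 5)), ∅)}), z↦thunk(((λx. (-3 * 2)) (7 * 5)), ∅)}; St=∅⟩
[7] ⟨T=p; E={p↦thunk(z, {z↦thunk(((λx. (-3 * 2)) (7 * 5)), ∅)}), z↦thunk(((λx. (-3 * 2)) (7 * 5)), ∅)}; St=∅⟩
[8] ⟨T=z; E={z↦thunk(((λx. (-3 * 2)) (7 * 5)), ∅)}; St=∅⟩
[9] ⟨T=((λx. (-3 * 2)) (7 * 5)); E=∅; St=∅⟩
[10] ⟨T=(λx. (-3 * 2)); E=∅; St=[thunk]⟩
[11] ⟨T=(-3 * 2); E={x↦thunk((7 * 5), ∅)}; St=∅⟩
[12] ⟨T=-3; E={x↦thunk((7 * 5), ∅)}; St=[mulR]⟩
[13] ⟨T=2; E={x↦thunk((7 * 5), ∅)}; St=[mulL(-3)]⟩
→ final value -6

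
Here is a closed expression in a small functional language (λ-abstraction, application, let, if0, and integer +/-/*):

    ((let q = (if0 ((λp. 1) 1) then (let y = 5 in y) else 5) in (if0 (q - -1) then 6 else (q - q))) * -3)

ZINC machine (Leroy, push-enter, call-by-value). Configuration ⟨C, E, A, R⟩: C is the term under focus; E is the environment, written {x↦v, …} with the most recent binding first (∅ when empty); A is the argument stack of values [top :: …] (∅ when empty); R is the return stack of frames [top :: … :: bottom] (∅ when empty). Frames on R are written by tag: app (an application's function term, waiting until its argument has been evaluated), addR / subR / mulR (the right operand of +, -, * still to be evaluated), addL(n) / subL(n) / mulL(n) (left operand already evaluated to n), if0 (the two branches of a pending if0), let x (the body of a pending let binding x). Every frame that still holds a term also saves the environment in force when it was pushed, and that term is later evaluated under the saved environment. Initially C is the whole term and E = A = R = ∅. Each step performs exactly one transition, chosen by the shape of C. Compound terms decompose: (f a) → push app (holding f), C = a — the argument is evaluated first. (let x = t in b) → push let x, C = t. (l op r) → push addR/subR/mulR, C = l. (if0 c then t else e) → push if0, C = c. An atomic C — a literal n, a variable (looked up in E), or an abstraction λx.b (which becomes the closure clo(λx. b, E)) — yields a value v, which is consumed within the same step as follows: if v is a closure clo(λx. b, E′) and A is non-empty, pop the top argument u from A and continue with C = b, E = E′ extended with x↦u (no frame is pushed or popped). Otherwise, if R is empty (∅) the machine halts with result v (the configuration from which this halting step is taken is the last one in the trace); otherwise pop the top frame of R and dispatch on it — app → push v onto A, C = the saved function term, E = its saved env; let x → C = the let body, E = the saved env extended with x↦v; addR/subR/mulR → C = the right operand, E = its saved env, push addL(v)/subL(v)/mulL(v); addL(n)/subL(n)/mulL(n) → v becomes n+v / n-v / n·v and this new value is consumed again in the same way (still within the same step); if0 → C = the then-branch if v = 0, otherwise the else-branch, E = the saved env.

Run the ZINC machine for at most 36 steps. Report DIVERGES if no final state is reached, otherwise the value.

Answer: 0

Execution trace:
t=0: [C=((let q = (if0 ((λp. 1) 1) then (let y = 5 in y) else 5) in (if0 (q - -1) then 6 else (q - q))) * -3) | E=∅ | A=∅ | R=∅]
t=1: [C=(let q = (if0 ((λp. 1) 1) then (let y = 5 in y) else 5) in (if0 (q - -1) then 6 else (q - q))) | E=∅ | A=∅ | R=[mulR]]
t=2: [C=(if0 ((λp. 1) 1) then (let y = 5 in y) else 5) | E=∅ | A=∅ | R=[let q :: mulR]]
t=3: [C=((λp. 1) 1) | E=∅ | A=∅ | R=[if0 :: let q :: mulR]]
t=4: [C=1 | E=∅ | A=∅ | R=[app :: if0 :: let q :: mulR]]
t=5: [C=(λp. 1) | E=∅ | A=[1] | R=[if0 :: let q :: mulR]]
t=6: [C=1 | E={p↦1} | A=∅ | R=[if0 :: let q :: mulR]]
t=7: [C=5 | E=∅ | A=∅ | R=[let q :: mulR]]
t=8: [C=(if0 (q - -1) then 6 else (q - q)) | E={q↦5} | A=∅ | R=[mulR]]
t=9: [C=(q - -1) | E={q↦5} | A=∅ | R=[if0 :: mulR]]
t=10: [C=q | E={q↦5} | A=∅ | R=[subR :: if0 :: mulR]]
t=11: [C=-1 | E={q↦5} | A=∅ | R=[subL(5) :: if0 :: mulR]]
t=12: [C=(q - q) | E={q↦5} | A=∅ | R=[mulR]]
t=13: [C=q | E={q↦5} | A=∅ | R=[subR :: mulR]]
t=14: [C=q | E={q↦5} | A=∅ | R=[subL(5) :: mulR]]
t=15: [C=-3 | E=∅ | A=∅ | R=[mulL(0)]]
→ final value 0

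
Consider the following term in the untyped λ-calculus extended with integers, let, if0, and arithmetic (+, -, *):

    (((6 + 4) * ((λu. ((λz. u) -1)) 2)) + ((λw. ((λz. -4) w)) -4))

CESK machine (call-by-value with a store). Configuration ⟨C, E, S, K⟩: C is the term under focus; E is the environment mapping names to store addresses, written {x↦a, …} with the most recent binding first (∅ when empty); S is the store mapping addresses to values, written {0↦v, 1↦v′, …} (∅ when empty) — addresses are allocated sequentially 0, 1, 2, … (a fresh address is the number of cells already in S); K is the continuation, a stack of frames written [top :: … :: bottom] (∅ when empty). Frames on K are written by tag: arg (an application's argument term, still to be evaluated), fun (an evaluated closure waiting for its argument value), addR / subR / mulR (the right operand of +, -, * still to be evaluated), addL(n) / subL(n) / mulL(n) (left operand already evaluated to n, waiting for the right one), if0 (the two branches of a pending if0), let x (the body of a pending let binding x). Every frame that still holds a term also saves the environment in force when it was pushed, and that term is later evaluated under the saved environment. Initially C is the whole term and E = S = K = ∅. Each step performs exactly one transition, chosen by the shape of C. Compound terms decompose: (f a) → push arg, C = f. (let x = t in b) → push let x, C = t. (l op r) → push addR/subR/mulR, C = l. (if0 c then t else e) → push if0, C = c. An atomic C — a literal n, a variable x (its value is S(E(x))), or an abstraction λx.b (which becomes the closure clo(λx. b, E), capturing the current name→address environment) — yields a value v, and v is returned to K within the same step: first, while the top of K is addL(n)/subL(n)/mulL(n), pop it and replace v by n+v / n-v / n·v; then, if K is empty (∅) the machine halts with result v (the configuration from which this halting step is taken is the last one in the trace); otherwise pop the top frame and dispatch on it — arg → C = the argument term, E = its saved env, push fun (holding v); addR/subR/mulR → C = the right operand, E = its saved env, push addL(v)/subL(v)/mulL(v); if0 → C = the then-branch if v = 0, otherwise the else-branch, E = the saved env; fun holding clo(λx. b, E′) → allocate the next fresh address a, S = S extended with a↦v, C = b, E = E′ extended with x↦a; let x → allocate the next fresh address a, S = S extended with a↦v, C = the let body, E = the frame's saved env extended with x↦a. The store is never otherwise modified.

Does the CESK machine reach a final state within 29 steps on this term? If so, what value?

t=0: ⟨C=(((6 + 4) * ((λu. ((λz. u) -1)) 2)) + ((λw. ((λz. -4) w)) -4)); E=∅; S=∅; K=∅⟩
t=1: ⟨C=((6 + 4) * ((λu. ((λz. u) -1)) 2)); E=∅; S=∅; K=[addR]⟩
t=2: ⟨C=(6 + 4); E=∅; S=∅; K=[mulR :: addR]⟩
t=3: ⟨C=6; E=∅; S=∅; K=[addR :: mulR :: addR]⟩
t=4: ⟨C=4; E=∅; S=∅; K=[addL(6) :: mulR :: addR]⟩
t=5: ⟨C=((λu. ((λz. u) -1)) 2); E=∅; S=∅; K=[mulL(10) :: addR]⟩
t=6: ⟨C=(λu. ((λz. u) -1)); E=∅; S=∅; K=[arg :: mulL(10) :: addR]⟩
t=7: ⟨C=2; E=∅; S=∅; K=[fun :: mulL(10) :: addR]⟩
t=8: ⟨C=((λz. u) -1); E={u↦0}; S={0↦2}; K=[mulL(10) :: addR]⟩
t=9: ⟨C=(λz. u); E={u↦0}; S={0↦2}; K=[arg :: mulL(10) :: addR]⟩
t=10: ⟨C=-1; E={u↦0}; S={0↦2}; K=[fun :: mulL(10) :: addR]⟩
t=11: ⟨C=u; E={z↦1, u↦0}; S={0↦2, 1↦-1}; K=[mulL(10) :: addR]⟩
t=12: ⟨C=((λw. ((λz. -4) w)) -4); E=∅; S={0↦2, 1↦-1}; K=[addL(20)]⟩
t=13: ⟨C=(λw. ((λz. -4) w)); E=∅; S={0↦2, 1↦-1}; K=[arg :: addL(20)]⟩
t=14: ⟨C=-4; E=∅; S={0↦2, 1↦-1}; K=[fun :: addL(20)]⟩
t=15: ⟨C=((λz. -4) w); E={w↦2}; S={0↦2, 1↦-1, 2↦-4}; K=[addL(20)]⟩
t=16: ⟨C=(λz. -4); E={w↦2}; S={0↦2, 1↦-1, 2↦-4}; K=[arg :: addL(20)]⟩
t=17: ⟨C=w; E={w↦2}; S={0↦2, 1↦-1, 2↦-4}; K=[fun :: addL(20)]⟩
t=18: ⟨C=-4; E={z↦3, w↦2}; S={0↦2, 1↦-1, 2↦-4, 3↦-4}; K=[addL(20)]⟩
→ final value 16

Answer: 16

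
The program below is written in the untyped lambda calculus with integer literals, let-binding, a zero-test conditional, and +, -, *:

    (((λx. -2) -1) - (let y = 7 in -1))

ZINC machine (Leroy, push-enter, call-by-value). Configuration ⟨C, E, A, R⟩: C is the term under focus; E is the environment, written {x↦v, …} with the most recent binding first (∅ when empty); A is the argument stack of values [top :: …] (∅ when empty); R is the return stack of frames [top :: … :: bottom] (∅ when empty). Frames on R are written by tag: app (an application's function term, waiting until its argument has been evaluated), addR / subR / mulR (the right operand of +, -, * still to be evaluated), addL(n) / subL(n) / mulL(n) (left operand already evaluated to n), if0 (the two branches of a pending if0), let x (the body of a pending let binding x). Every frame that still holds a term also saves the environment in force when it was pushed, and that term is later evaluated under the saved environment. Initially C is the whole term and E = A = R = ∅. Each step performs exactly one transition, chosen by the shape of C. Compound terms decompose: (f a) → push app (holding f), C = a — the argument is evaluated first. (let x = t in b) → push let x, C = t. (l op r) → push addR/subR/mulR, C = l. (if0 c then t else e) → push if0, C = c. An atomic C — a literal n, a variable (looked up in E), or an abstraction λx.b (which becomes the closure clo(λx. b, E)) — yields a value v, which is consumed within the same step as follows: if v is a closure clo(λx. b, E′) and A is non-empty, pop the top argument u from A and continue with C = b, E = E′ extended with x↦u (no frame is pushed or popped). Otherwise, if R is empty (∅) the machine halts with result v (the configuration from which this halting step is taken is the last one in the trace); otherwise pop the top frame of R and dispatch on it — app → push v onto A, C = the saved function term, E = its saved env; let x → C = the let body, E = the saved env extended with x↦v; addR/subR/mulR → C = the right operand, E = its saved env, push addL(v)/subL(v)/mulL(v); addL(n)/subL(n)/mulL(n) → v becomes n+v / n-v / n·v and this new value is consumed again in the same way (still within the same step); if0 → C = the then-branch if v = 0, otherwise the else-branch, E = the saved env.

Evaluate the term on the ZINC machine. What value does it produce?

Answer: -1

Execution trace:
[0] <C=(((λx. -2) -1) - (let y = 7 in -1)), E=∅, A=∅, R=∅>
[1] <C=((λx. -2) -1), E=∅, A=∅, R=[subR]>
[2] <C=-1, E=∅, A=∅, R=[app :: subR]>
[3] <C=(λx. -2), E=∅, A=[-1], R=[subR]>
[4] <C=-2, E={x↦-1}, A=∅, R=[subR]>
[5] <C=(let y = 7 in -1), E=∅, A=∅, R=[subL(-2)]>
[6] <C=7, E=∅, A=∅, R=[let y :: subL(-2)]>
[7] <C=-1, E={y↦7}, A=∅, R=[subL(-2)]>
→ final value -1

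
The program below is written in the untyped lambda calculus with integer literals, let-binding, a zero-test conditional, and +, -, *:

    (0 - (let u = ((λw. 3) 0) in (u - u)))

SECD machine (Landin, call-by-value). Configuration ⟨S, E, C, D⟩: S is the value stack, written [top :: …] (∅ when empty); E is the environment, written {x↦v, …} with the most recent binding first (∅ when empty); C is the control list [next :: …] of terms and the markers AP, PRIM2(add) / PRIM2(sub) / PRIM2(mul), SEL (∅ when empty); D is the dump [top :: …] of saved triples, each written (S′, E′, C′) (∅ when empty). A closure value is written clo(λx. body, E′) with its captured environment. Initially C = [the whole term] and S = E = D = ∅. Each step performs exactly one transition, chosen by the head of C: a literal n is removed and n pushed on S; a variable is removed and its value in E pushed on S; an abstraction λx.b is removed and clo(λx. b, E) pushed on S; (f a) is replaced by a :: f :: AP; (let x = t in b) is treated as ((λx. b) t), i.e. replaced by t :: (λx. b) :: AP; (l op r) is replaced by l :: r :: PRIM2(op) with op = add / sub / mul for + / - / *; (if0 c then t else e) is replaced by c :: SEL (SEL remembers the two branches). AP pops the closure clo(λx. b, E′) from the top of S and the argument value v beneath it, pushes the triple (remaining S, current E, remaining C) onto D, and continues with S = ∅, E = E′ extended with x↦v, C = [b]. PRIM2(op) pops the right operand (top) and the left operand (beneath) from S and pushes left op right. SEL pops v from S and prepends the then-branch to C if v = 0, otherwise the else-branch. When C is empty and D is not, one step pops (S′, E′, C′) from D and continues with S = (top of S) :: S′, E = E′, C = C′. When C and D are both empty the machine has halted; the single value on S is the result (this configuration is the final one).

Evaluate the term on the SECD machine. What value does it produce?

0. [S=∅ | E=∅ | C=[(0 - (let u = ((λw. 3) 0) in (u - u)))] | D=∅]
1. [S=∅ | E=∅ | C=[0 :: (let u = ((λw. 3) 0) in (u - u)) :: PRIM2(sub)] | D=∅]
2. [S=[0] | E=∅ | C=[(let u = ((λw. 3) 0) in (u - u)) :: PRIM2(sub)] | D=∅]
3. [S=[0] | E=∅ | C=[((λw. 3) 0) :: (λu. (u - u)) :: AP :: PRIM2(sub)] | D=∅]
4. [S=[0] | E=∅ | C=[0 :: (λw. 3) :: AP :: (λu. (u - u)) :: AP :: PRIM2(sub)] | D=∅]
5. [S=[0 :: 0] | E=∅ | C=[(λw. 3) :: AP :: (λu. (u - u)) :: AP :: PRIM2(sub)] | D=∅]
6. [S=[clo(λw. 3, ∅) :: 0 :: 0] | E=∅ | C=[AP :: (λu. (u - u)) :: AP :: PRIM2(sub)] | D=∅]
7. [S=∅ | E={w↦0} | C=[3] | D=[([0], ∅, [(λu. (u - u)) :: AP :: PRIM2(sub)])]]
8. [S=[3] | E={w↦0} | C=∅ | D=[([0], ∅, [(λu. (u - u)) :: AP :: PRIM2(sub)])]]
9. [S=[3 :: 0] | E=∅ | C=[(λu. (u - u)) :: AP :: PRIM2(sub)] | D=∅]
10. [S=[clo(λu. (u - u), ∅) :: 3 :: 0] | E=∅ | C=[AP :: PRIM2(sub)] | D=∅]
11. [S=∅ | E={u↦3} | C=[(u - u)] | D=[([0], ∅, [PRIM2(sub)])]]
12. [S=∅ | E={u↦3} | C=[u :: u :: PRIM2(sub)] | D=[([0], ∅, [PRIM2(sub)])]]
13. [S=[3] | E={u↦3} | C=[u :: PRIM2(sub)] | D=[([0], ∅, [PRIM2(sub)])]]
14. [S=[3 :: 3] | E={u↦3} | C=[PRIM2(sub)] | D=[([0], ∅, [PRIM2(sub)])]]
15. [S=[0] | E={u↦3} | C=∅ | D=[([0], ∅, [PRIM2(sub)])]]
16. [S=[0 :: 0] | E=∅ | C=[PRIM2(sub)] | D=∅]
17. [S=[0] | E=∅ | C=∅ | D=∅]
→ final value 0

Answer: 0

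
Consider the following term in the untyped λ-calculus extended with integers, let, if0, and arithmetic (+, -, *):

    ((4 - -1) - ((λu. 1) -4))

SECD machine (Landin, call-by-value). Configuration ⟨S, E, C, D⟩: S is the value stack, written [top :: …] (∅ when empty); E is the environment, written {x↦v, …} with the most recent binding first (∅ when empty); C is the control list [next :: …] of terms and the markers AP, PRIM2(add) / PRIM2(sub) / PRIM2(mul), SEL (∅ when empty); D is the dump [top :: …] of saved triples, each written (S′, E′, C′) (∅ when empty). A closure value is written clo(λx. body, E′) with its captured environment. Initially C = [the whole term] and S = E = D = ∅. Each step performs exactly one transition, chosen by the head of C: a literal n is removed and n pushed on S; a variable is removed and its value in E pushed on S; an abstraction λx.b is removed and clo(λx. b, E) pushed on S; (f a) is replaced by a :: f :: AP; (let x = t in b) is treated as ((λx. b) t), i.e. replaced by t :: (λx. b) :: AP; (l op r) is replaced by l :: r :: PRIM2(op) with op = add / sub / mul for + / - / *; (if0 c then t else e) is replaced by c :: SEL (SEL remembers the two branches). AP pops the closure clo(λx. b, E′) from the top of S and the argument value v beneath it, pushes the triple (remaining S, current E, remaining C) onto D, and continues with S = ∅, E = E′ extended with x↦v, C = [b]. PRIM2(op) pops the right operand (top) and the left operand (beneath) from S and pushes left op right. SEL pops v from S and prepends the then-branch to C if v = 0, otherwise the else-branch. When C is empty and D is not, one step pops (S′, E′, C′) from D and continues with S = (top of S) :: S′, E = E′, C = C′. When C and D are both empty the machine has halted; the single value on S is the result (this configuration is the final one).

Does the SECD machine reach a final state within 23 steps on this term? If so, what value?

Answer: 4

Execution trace:
step 0: ⟨S=∅; E=∅; C=[((4 - -1) - ((λu. 1) -4))]; D=∅⟩
step 1: ⟨S=∅; E=∅; C=[(4 - -1) :: ((λu. 1) -4) :: PRIM2(sub)]; D=∅⟩
step 2: ⟨S=∅; E=∅; C=[4 :: -1 :: PRIM2(sub) :: ((λu. 1) -4) :: PRIM2(sub)]; D=∅⟩
step 3: ⟨S=[4]; E=∅; C=[-1 :: PRIM2(sub) :: ((λu. 1) -4) :: PRIM2(sub)]; D=∅⟩
step 4: ⟨S=[-1 :: 4]; E=∅; C=[PRIM2(sub) :: ((λu. 1) -4) :: PRIM2(sub)]; D=∅⟩
step 5: ⟨S=[5]; E=∅; C=[((λu. 1) -4) :: PRIM2(sub)]; D=∅⟩
step 6: ⟨S=[5]; E=∅; C=[-4 :: (λu. 1) :: AP :: PRIM2(sub)]; D=∅⟩
step 7: ⟨S=[-4 :: 5]; E=∅; C=[(λu. 1) :: AP :: PRIM2(sub)]; D=∅⟩
step 8: ⟨S=[clo(λu. 1, ∅) :: -4 :: 5]; E=∅; C=[AP :: PRIM2(sub)]; D=∅⟩
step 9: ⟨S=∅; E={u↦-4}; C=[1]; D=[([5], ∅, [PRIM2(sub)])]⟩
step 10: ⟨S=[1]; E={u↦-4}; C=∅; D=[([5], ∅, [PRIM2(sub)])]⟩
step 11: ⟨S=[1 :: 5]; E=∅; C=[PRIM2(sub)]; D=∅⟩
step 12: ⟨S=[4]; E=∅; C=∅; D=∅⟩
→ final value 4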